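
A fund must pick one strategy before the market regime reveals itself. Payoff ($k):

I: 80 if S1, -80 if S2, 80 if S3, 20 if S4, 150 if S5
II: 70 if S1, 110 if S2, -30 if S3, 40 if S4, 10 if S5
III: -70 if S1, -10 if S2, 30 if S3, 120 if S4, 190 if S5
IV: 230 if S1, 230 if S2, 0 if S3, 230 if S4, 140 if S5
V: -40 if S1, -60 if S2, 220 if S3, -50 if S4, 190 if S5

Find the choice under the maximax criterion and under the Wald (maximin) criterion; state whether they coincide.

Row maxima: I=150, II=110, III=190, IV=230, V=220
Best best-case = 230 → IV.
Row minima: I=-80, II=-30, III=-70, IV=0, V=-60
Best worst-case = 0 → IV.

maximax → IV; maximin → IV (agree)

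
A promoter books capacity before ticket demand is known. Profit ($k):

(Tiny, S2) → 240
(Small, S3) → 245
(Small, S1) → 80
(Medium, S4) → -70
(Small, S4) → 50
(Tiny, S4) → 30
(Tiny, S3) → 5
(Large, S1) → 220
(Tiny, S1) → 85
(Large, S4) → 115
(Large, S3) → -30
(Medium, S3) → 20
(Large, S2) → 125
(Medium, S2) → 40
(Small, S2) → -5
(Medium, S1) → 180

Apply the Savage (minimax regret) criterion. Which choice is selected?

Medium

Column bests: S1=220, S2=240, S3=245, S4=115.
Tiny regrets: 135, 0, 240, 85 → max 240
Small regrets: 140, 245, 0, 65 → max 245
Medium regrets: 40, 200, 225, 185 → max 225
Large regrets: 0, 115, 275, 0 → max 275
Smallest max regret = 225 → Medium.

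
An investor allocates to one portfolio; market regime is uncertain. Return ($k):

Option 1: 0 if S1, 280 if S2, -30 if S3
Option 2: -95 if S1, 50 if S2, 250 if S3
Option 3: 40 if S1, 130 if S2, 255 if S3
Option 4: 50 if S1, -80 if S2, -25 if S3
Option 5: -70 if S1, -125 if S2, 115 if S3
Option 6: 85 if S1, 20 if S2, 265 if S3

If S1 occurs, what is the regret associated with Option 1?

85

Best payoff under S1 is 85.
Regret = 85 − 0 = 85.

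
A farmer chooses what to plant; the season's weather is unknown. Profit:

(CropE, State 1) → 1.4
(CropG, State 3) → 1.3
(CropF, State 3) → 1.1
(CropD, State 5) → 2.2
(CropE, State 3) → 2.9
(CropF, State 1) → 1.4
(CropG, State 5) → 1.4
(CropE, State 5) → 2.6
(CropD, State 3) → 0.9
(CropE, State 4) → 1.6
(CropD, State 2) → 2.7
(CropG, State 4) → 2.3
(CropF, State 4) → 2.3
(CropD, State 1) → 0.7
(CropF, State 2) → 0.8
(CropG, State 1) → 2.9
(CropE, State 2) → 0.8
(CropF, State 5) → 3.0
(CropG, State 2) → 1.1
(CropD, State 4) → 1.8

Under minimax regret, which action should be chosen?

Column bests: State 1=2.9, State 2=2.7, State 3=2.9, State 4=2.3, State 5=3.0.
CropF regrets: 1.5, 1.9, 1.8, 0.0, 0.0 → max 1.9
CropE regrets: 1.5, 1.9, 0.0, 0.7, 0.4 → max 1.9
CropG regrets: 0.0, 1.6, 1.6, 0.0, 1.6 → max 1.6
CropD regrets: 2.2, 0.0, 2.0, 0.5, 0.8 → max 2.2
Smallest max regret = 1.6 → CropG.

CropG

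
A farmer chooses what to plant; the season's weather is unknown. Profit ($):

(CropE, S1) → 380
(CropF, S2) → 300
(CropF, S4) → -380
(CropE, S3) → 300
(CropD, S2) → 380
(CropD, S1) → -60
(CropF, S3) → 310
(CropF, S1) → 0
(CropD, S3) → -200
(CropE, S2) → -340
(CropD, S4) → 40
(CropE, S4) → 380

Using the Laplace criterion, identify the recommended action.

Row averages: CropD=40, CropF=57.5, CropE=180
Highest average = 180 → CropE.

CropE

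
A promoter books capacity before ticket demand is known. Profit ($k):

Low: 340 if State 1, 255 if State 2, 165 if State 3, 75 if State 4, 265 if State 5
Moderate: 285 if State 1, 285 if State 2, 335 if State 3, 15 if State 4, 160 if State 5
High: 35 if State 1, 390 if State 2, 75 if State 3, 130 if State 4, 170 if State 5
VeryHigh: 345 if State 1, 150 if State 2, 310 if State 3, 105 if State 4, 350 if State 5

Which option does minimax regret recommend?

Column bests: State 1=345, State 2=390, State 3=335, State 4=130, State 5=350.
Low regrets: 5, 135, 170, 55, 85 → max 170
Moderate regrets: 60, 105, 0, 115, 190 → max 190
High regrets: 310, 0, 260, 0, 180 → max 310
VeryHigh regrets: 0, 240, 25, 25, 0 → max 240
Smallest max regret = 170 → Low.

Low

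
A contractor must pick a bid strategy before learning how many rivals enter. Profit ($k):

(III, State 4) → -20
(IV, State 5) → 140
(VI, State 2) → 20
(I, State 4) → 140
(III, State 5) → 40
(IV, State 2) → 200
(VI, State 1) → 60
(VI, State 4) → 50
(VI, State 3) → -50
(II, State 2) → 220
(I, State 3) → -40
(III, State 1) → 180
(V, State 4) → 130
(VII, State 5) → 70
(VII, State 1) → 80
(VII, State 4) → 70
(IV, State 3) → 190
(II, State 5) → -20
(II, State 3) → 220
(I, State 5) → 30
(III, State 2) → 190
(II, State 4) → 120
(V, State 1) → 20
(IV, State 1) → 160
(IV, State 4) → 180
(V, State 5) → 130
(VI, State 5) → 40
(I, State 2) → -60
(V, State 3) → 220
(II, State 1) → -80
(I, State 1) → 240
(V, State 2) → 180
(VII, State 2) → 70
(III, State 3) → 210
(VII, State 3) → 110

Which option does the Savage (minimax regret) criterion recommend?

Column bests: State 1=240, State 2=220, State 3=220, State 4=180, State 5=140.
I regrets: 0, 280, 260, 40, 110 → max 280
II regrets: 320, 0, 0, 60, 160 → max 320
III regrets: 60, 30, 10, 200, 100 → max 200
IV regrets: 80, 20, 30, 0, 0 → max 80
V regrets: 220, 40, 0, 50, 10 → max 220
VI regrets: 180, 200, 270, 130, 100 → max 270
VII regrets: 160, 150, 110, 110, 70 → max 160
Smallest max regret = 80 → IV.

IV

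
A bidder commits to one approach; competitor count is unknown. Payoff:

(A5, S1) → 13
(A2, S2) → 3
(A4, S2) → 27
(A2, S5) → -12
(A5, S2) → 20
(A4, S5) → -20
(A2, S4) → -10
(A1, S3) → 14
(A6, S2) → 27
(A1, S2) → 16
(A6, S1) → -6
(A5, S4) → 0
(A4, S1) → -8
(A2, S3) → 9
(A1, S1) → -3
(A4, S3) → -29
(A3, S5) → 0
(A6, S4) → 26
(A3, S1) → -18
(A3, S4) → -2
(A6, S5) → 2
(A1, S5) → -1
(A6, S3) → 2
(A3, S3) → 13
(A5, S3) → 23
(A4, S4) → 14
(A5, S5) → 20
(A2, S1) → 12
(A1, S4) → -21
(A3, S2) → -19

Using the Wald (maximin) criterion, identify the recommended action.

A5

Row minima: A1=-21, A2=-12, A3=-19, A4=-29, A5=0, A6=-6
Best worst-case = 0 → A5.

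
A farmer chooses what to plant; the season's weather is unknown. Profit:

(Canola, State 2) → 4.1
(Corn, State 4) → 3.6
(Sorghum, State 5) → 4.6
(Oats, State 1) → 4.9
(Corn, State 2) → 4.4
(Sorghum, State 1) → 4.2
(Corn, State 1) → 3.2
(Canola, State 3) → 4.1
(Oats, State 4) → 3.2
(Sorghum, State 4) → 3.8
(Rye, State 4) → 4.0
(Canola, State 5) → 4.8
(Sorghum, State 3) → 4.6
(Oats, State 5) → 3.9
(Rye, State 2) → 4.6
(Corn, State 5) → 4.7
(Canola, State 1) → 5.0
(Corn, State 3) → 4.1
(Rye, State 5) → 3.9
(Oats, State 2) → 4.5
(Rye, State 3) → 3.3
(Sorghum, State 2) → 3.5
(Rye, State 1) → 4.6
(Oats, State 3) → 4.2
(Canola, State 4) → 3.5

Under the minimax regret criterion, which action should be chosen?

Canola

Column bests: State 1=5.0, State 2=4.6, State 3=4.6, State 4=4.0, State 5=4.8.
Sorghum regrets: 0.8, 1.1, 0.0, 0.2, 0.2 → max 1.1
Oats regrets: 0.1, 0.1, 0.4, 0.8, 0.9 → max 0.9
Canola regrets: 0.0, 0.5, 0.5, 0.5, 0.0 → max 0.5
Corn regrets: 1.8, 0.2, 0.5, 0.4, 0.1 → max 1.8
Rye regrets: 0.4, 0.0, 1.3, 0.0, 0.9 → max 1.3
Smallest max regret = 0.5 → Canola.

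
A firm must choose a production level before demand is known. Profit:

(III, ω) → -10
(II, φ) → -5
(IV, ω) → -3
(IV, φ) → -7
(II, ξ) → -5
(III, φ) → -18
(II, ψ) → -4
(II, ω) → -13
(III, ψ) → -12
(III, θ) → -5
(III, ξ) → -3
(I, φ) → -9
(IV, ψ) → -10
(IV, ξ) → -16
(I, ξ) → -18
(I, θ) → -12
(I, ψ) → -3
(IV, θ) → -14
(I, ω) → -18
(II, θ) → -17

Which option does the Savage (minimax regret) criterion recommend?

II

Column bests: θ=-5, φ=-5, ψ=-3, ω=-3, ξ=-3.
I regrets: 7, 4, 0, 15, 15 → max 15
II regrets: 12, 0, 1, 10, 2 → max 12
III regrets: 0, 13, 9, 7, 0 → max 13
IV regrets: 9, 2, 7, 0, 13 → max 13
Smallest max regret = 12 → II.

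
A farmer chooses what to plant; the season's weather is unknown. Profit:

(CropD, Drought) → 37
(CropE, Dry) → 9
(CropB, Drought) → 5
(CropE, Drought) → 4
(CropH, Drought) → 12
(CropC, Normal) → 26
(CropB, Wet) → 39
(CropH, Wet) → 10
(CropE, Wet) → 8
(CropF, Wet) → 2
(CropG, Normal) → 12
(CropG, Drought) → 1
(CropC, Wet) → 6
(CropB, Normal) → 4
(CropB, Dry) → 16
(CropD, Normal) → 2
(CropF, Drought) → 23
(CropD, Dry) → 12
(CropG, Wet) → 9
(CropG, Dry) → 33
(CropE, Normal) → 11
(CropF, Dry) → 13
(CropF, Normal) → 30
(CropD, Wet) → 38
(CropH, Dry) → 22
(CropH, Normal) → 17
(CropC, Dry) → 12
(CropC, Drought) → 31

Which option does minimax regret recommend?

CropD

Column bests: Drought=37, Dry=33, Normal=30, Wet=39.
CropH regrets: 25, 11, 13, 29 → max 29
CropD regrets: 0, 21, 28, 1 → max 28
CropF regrets: 14, 20, 0, 37 → max 37
CropE regrets: 33, 24, 19, 31 → max 33
CropG regrets: 36, 0, 18, 30 → max 36
CropB regrets: 32, 17, 26, 0 → max 32
CropC regrets: 6, 21, 4, 33 → max 33
Smallest max regret = 28 → CropD.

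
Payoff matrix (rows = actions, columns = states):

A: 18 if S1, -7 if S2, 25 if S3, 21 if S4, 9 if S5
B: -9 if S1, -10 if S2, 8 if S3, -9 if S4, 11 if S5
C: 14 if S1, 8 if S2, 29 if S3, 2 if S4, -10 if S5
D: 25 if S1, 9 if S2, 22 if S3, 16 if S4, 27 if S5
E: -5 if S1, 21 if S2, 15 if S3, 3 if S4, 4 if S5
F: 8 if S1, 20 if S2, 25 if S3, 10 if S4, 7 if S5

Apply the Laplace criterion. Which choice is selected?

D

Row averages: A=13.2, B=-1.8, C=8.6, D=19.8, E=7.6, F=14
Highest average = 19.8 → D.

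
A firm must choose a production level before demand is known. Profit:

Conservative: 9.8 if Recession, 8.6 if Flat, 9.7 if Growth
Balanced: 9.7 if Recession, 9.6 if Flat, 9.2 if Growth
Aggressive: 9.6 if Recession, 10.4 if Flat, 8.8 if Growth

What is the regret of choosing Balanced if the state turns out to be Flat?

0.8

Best payoff under Flat is 10.4.
Regret = 10.4 − 9.6 = 0.8.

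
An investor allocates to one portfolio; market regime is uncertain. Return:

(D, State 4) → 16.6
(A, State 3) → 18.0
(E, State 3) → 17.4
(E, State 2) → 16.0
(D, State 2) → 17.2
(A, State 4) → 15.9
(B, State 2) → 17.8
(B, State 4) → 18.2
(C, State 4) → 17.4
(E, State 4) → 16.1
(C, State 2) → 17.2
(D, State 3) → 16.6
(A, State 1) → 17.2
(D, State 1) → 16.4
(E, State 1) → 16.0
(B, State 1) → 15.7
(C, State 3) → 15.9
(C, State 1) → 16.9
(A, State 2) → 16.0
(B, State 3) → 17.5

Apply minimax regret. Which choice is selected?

Column bests: State 1=17.2, State 2=17.8, State 3=18.0, State 4=18.2.
A regrets: 0.0, 1.8, 0.0, 2.3 → max 2.3
B regrets: 1.5, 0.0, 0.5, 0.0 → max 1.5
C regrets: 0.3, 0.6, 2.1, 0.8 → max 2.1
D regrets: 0.8, 0.6, 1.4, 1.6 → max 1.6
E regrets: 1.2, 1.8, 0.6, 2.1 → max 2.1
Smallest max regret = 1.5 → B.

B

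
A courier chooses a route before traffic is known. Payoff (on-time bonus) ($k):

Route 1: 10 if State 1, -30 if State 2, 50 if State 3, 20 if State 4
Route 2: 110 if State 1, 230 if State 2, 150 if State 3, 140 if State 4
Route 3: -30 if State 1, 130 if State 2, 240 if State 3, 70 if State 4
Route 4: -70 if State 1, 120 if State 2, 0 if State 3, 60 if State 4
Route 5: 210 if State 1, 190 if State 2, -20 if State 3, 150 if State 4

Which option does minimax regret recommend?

Column bests: State 1=210, State 2=230, State 3=240, State 4=150.
Route 1 regrets: 200, 260, 190, 130 → max 260
Route 2 regrets: 100, 0, 90, 10 → max 100
Route 3 regrets: 240, 100, 0, 80 → max 240
Route 4 regrets: 280, 110, 240, 90 → max 280
Route 5 regrets: 0, 40, 260, 0 → max 260
Smallest max regret = 100 → Route 2.

Route 2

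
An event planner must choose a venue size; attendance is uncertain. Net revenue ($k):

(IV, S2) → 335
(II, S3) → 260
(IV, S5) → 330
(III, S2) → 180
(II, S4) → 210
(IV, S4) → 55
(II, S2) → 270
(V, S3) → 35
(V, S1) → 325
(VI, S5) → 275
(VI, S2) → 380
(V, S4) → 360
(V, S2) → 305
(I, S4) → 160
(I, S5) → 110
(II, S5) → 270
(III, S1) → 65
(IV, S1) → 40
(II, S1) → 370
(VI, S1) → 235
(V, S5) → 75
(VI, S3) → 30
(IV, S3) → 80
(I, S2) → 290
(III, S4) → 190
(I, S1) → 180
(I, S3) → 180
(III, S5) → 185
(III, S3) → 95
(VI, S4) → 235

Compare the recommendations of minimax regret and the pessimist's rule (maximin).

Column bests: S1=370, S2=380, S3=260, S4=360, S5=330.
I regrets: 190, 90, 80, 200, 220 → max 220
II regrets: 0, 110, 0, 150, 60 → max 150
III regrets: 305, 200, 165, 170, 145 → max 305
IV regrets: 330, 45, 180, 305, 0 → max 330
V regrets: 45, 75, 225, 0, 255 → max 255
VI regrets: 135, 0, 230, 125, 55 → max 230
Smallest max regret = 150 → II.
Row minima: I=110, II=210, III=65, IV=40, V=35, VI=30
Best worst-case = 210 → II.

minimax regret → II; maximin → II (agree)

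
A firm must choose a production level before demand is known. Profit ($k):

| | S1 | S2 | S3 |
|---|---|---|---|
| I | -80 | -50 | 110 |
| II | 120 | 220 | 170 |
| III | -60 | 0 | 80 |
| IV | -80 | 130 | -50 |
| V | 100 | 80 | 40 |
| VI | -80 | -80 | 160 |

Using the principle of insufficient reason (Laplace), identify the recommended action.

Row averages: I=-20/3, II=170, III=20/3, IV=0, V=220/3, VI=0
Highest average = 170 → II.

II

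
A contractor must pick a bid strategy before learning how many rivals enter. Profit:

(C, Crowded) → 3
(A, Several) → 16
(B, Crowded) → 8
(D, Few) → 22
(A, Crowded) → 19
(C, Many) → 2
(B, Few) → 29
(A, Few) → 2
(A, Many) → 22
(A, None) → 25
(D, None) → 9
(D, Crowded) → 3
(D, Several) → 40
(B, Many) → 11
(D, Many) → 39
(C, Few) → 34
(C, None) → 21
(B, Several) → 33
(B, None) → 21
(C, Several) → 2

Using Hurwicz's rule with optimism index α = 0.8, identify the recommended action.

D

A: 0.8·25 + 0.2·2 = 20.4
B: 0.8·33 + 0.2·8 = 28
C: 0.8·34 + 0.2·2 = 27.6
D: 0.8·40 + 0.2·3 = 32.6
Highest Hurwicz score = 32.6 → D.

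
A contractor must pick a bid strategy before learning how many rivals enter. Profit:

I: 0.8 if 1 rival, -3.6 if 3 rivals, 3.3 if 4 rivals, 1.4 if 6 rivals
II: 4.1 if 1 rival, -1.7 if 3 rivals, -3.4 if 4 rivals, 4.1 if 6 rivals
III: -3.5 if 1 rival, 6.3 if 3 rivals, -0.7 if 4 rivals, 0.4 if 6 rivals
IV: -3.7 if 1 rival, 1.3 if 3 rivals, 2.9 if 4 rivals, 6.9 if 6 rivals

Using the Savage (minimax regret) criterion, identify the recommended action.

Column bests: 1 rival=4.1, 3 rivals=6.3, 4 rivals=3.3, 6 rivals=6.9.
I regrets: 3.3, 9.9, 0.0, 5.5 → max 9.9
II regrets: 0.0, 8.0, 6.7, 2.8 → max 8.0
III regrets: 7.6, 0.0, 4.0, 6.5 → max 7.6
IV regrets: 7.8, 5.0, 0.4, 0.0 → max 7.8
Smallest max regret = 7.6 → III.

III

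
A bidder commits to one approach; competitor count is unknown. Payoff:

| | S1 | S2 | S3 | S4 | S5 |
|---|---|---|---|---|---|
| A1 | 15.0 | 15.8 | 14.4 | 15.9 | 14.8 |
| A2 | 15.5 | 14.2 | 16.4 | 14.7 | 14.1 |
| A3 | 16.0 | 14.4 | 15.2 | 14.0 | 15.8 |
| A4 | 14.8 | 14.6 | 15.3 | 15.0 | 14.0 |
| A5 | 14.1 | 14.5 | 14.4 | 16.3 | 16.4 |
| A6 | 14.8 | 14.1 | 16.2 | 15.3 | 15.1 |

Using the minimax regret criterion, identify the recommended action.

A6

Column bests: S1=16.0, S2=15.8, S3=16.4, S4=16.3, S5=16.4.
A1 regrets: 1.0, 0.0, 2.0, 0.4, 1.6 → max 2.0
A2 regrets: 0.5, 1.6, 0.0, 1.6, 2.3 → max 2.3
A3 regrets: 0.0, 1.4, 1.2, 2.3, 0.6 → max 2.3
A4 regrets: 1.2, 1.2, 1.1, 1.3, 2.4 → max 2.4
A5 regrets: 1.9, 1.3, 2.0, 0.0, 0.0 → max 2.0
A6 regrets: 1.2, 1.7, 0.2, 1.0, 1.3 → max 1.7
Smallest max regret = 1.7 → A6.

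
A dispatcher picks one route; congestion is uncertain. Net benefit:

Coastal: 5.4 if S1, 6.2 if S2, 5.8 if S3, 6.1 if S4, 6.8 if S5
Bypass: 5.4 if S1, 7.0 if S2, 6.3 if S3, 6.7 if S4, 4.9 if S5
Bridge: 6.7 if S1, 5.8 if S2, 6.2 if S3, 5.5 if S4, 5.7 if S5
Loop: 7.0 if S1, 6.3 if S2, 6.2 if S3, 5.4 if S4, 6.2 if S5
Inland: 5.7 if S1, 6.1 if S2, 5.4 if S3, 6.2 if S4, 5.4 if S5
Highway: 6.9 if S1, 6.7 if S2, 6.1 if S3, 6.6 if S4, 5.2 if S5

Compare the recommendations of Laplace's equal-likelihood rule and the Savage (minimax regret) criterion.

laplace → Highway; minimax regret → Bridge (disagree)

Row averages: Coastal=6.06, Bypass=6.06, Bridge=5.98, Loop=6.22, Inland=5.76, Highway=6.3
Highest average = 6.3 → Highway.
Column bests: S1=7.0, S2=7.0, S3=6.3, S4=6.7, S5=6.8.
Coastal regrets: 1.6, 0.8, 0.5, 0.6, 0.0 → max 1.6
Bypass regrets: 1.6, 0.0, 0.0, 0.0, 1.9 → max 1.9
Bridge regrets: 0.3, 1.2, 0.1, 1.2, 1.1 → max 1.2
Loop regrets: 0.0, 0.7, 0.1, 1.3, 0.6 → max 1.3
Inland regrets: 1.3, 0.9, 0.9, 0.5, 1.4 → max 1.4
Highway regrets: 0.1, 0.3, 0.2, 0.1, 1.6 → max 1.6
Smallest max regret = 1.2 → Bridge.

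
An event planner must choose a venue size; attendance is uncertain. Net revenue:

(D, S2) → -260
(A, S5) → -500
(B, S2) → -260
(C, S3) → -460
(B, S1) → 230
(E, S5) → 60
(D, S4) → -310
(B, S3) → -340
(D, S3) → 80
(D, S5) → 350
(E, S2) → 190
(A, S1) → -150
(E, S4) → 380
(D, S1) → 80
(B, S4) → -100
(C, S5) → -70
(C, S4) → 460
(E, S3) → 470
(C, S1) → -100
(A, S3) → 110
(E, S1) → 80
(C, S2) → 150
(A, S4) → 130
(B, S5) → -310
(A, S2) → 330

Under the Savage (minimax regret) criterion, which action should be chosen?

Column bests: S1=230, S2=330, S3=470, S4=460, S5=350.
A regrets: 380, 0, 360, 330, 850 → max 850
B regrets: 0, 590, 810, 560, 660 → max 810
C regrets: 330, 180, 930, 0, 420 → max 930
D regrets: 150, 590, 390, 770, 0 → max 770
E regrets: 150, 140, 0, 80, 290 → max 290
Smallest max regret = 290 → E.

E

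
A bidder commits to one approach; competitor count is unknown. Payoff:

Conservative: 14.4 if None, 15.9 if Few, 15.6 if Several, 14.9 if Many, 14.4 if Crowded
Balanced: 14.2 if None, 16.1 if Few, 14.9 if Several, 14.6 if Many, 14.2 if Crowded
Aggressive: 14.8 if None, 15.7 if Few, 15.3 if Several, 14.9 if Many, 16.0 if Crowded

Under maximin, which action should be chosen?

Aggressive

Row minima: Conservative=14.4, Balanced=14.2, Aggressive=14.8
Best worst-case = 14.8 → Aggressive.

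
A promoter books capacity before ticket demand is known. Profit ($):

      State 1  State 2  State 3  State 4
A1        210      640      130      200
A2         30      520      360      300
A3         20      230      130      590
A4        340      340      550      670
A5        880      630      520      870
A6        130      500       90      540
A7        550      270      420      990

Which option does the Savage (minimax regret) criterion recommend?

Column bests: State 1=880, State 2=640, State 3=550, State 4=990.
A1 regrets: 670, 0, 420, 790 → max 790
A2 regrets: 850, 120, 190, 690 → max 850
A3 regrets: 860, 410, 420, 400 → max 860
A4 regrets: 540, 300, 0, 320 → max 540
A5 regrets: 0, 10, 30, 120 → max 120
A6 regrets: 750, 140, 460, 450 → max 750
A7 regrets: 330, 370, 130, 0 → max 370
Smallest max regret = 120 → A5.

A5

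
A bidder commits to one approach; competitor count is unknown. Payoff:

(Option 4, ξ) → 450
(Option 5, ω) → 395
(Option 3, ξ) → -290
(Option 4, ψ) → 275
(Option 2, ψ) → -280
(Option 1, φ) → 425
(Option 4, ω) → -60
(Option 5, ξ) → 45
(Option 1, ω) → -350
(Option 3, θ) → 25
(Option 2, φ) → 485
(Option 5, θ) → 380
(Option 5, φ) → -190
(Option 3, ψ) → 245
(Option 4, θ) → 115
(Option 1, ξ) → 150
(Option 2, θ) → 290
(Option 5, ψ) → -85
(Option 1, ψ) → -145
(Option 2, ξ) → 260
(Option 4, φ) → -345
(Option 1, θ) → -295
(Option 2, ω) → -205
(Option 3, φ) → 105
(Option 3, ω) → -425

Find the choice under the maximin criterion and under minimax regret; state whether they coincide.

maximin → Option 5; minimax regret → Option 2 (disagree)

Row minima: Option 1=-350, Option 2=-280, Option 3=-425, Option 4=-345, Option 5=-190
Best worst-case = -190 → Option 5.
Column bests: θ=380, φ=485, ψ=275, ω=395, ξ=450.
Option 1 regrets: 675, 60, 420, 745, 300 → max 745
Option 2 regrets: 90, 0, 555, 600, 190 → max 600
Option 3 regrets: 355, 380, 30, 820, 740 → max 820
Option 4 regrets: 265, 830, 0, 455, 0 → max 830
Option 5 regrets: 0, 675, 360, 0, 405 → max 675
Smallest max regret = 600 → Option 2.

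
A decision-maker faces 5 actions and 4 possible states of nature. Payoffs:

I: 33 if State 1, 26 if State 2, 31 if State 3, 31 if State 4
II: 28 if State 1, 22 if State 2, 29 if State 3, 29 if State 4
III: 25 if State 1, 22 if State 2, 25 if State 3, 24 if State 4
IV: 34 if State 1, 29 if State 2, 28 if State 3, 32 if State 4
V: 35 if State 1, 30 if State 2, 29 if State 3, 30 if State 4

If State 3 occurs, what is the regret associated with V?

Best payoff under State 3 is 31.
Regret = 31 − 29 = 2.

2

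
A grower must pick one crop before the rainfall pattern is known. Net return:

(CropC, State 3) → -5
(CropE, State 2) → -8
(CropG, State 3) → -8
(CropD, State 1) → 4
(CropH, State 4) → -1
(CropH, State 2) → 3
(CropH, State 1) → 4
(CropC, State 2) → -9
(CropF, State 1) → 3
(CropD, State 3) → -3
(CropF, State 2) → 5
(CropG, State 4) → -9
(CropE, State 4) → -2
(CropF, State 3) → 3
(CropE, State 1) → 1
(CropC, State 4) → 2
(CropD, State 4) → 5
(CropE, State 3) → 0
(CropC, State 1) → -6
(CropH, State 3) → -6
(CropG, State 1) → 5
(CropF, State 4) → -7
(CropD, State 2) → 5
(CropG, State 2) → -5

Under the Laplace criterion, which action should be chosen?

CropD

Row averages: CropE=-2.25, CropC=-4.5, CropD=2.75, CropG=-4.25, CropF=1, CropH=0
Highest average = 2.75 → CropD.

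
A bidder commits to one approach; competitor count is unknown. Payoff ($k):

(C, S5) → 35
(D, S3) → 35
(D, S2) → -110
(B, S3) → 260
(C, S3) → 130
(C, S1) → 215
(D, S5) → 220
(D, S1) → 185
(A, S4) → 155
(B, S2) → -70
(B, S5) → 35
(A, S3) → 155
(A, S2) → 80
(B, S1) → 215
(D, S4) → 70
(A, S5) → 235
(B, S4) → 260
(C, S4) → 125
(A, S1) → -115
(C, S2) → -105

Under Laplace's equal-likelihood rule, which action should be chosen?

B

Row averages: A=102, B=140, C=80, D=80
Highest average = 140 → B.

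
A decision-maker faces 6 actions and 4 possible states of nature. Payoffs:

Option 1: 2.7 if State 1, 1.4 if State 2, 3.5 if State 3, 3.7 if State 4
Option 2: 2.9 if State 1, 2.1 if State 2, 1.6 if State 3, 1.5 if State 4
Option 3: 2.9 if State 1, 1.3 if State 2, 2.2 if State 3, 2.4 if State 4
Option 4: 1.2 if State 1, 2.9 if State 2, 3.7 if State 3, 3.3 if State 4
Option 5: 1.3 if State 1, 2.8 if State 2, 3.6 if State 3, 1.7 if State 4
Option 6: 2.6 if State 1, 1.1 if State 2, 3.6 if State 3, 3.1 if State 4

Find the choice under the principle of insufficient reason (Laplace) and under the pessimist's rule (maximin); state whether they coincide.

laplace → Option 1; maximin → Option 2 (disagree)

Row averages: Option 1=2.825, Option 2=2.025, Option 3=2.2, Option 4=2.775, Option 5=2.35, Option 6=2.6
Highest average = 2.825 → Option 1.
Row minima: Option 1=1.4, Option 2=1.5, Option 3=1.3, Option 4=1.2, Option 5=1.3, Option 6=1.1
Best worst-case = 1.5 → Option 2.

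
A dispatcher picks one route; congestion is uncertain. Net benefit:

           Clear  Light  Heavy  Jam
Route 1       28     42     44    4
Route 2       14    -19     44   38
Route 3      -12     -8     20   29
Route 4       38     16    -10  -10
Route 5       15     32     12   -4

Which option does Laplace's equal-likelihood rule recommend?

Row averages: Route 1=29.5, Route 2=19.25, Route 3=7.25, Route 4=8.5, Route 5=13.75
Highest average = 29.5 → Route 1.

Route 1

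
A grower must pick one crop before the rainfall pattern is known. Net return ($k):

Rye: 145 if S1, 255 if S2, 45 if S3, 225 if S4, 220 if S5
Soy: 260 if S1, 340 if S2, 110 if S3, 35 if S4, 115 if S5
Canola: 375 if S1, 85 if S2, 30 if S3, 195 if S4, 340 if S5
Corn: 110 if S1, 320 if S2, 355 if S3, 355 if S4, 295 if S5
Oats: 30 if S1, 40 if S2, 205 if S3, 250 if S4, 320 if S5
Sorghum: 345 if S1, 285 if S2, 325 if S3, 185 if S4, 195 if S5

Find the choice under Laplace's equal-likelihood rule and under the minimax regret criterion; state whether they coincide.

laplace → Corn; minimax regret → Sorghum (disagree)

Row averages: Rye=178, Soy=172, Canola=205, Corn=287, Oats=169, Sorghum=267
Highest average = 287 → Corn.
Column bests: S1=375, S2=340, S3=355, S4=355, S5=340.
Rye regrets: 230, 85, 310, 130, 120 → max 310
Soy regrets: 115, 0, 245, 320, 225 → max 320
Canola regrets: 0, 255, 325, 160, 0 → max 325
Corn regrets: 265, 20, 0, 0, 45 → max 265
Oats regrets: 345, 300, 150, 105, 20 → max 345
Sorghum regrets: 30, 55, 30, 170, 145 → max 170
Smallest max regret = 170 → Sorghum.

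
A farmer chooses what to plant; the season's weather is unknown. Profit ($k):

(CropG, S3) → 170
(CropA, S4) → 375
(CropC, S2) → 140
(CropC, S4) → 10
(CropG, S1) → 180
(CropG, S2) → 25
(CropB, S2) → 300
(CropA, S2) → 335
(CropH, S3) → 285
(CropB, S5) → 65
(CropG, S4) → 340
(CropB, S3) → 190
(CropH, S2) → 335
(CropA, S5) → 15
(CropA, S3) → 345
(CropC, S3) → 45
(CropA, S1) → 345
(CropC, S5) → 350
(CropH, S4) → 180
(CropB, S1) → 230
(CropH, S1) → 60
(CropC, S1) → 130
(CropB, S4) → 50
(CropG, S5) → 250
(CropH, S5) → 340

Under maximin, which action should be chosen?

CropH

Row minima: CropG=25, CropH=60, CropB=50, CropC=10, CropA=15
Best worst-case = 60 → CropH.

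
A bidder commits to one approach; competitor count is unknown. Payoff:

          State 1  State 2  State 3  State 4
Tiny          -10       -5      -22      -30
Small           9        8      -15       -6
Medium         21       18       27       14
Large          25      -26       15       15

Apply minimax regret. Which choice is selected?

Column bests: State 1=25, State 2=18, State 3=27, State 4=15.
Tiny regrets: 35, 23, 49, 45 → max 49
Small regrets: 16, 10, 42, 21 → max 42
Medium regrets: 4, 0, 0, 1 → max 4
Large regrets: 0, 44, 12, 0 → max 44
Smallest max regret = 4 → Medium.

Medium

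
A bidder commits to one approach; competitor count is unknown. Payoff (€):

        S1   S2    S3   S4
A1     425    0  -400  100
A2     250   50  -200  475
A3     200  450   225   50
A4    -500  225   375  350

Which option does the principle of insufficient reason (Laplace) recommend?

A3

Row averages: A1=31.25, A2=143.75, A3=231.25, A4=112.5
Highest average = 231.25 → A3.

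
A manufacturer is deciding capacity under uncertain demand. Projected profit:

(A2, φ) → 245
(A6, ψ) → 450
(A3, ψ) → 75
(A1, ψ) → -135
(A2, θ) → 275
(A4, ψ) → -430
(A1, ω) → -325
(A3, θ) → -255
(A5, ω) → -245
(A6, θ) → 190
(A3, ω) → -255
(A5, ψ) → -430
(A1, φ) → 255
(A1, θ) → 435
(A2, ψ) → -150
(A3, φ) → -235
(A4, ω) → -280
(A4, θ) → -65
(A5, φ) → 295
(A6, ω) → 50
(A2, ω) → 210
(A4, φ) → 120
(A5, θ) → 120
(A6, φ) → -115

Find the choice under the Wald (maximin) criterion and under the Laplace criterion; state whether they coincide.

maximin → A6; laplace → A2 (disagree)

Row minima: A1=-325, A2=-150, A3=-255, A4=-430, A5=-430, A6=-115
Best worst-case = -115 → A6.
Row averages: A1=57.5, A2=145, A3=-167.5, A4=-163.75, A5=-65, A6=143.75
Highest average = 145 → A2.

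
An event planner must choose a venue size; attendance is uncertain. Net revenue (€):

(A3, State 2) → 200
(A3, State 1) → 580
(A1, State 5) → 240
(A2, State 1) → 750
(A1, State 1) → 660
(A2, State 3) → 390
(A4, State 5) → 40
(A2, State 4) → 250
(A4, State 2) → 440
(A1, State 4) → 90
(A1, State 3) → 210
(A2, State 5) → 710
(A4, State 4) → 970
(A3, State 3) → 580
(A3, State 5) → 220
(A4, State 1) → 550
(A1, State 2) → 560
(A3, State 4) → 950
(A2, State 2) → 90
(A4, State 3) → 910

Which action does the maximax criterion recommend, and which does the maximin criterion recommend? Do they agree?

Row maxima: A1=660, A2=750, A3=950, A4=970
Best best-case = 970 → A4.
Row minima: A1=90, A2=90, A3=200, A4=40
Best worst-case = 200 → A3.

maximax → A4; maximin → A3 (disagree)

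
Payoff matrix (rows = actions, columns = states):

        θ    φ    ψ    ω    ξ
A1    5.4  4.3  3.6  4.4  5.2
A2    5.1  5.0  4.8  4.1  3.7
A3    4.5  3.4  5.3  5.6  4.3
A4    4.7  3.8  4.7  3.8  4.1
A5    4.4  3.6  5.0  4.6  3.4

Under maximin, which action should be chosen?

A4

Row minima: A1=3.6, A2=3.7, A3=3.4, A4=3.8, A5=3.4
Best worst-case = 3.8 → A4.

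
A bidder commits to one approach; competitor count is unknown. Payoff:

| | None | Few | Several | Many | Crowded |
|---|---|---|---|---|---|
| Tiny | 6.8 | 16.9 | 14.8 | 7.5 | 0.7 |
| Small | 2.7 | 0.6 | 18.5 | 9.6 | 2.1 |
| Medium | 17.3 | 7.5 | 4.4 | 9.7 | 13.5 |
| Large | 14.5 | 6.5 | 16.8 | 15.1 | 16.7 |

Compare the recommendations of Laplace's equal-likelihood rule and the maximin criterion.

laplace → Large; maximin → Large (agree)

Row averages: Tiny=9.34, Small=6.7, Medium=10.48, Large=13.92
Highest average = 13.92 → Large.
Row minima: Tiny=0.7, Small=0.6, Medium=4.4, Large=6.5
Best worst-case = 6.5 → Large.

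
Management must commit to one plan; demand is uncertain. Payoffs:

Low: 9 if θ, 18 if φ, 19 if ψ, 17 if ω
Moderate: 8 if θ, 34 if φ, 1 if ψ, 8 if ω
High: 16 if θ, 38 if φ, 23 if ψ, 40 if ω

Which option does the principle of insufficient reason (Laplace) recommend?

High

Row averages: Low=15.75, Moderate=12.75, High=29.25
Highest average = 29.25 → High.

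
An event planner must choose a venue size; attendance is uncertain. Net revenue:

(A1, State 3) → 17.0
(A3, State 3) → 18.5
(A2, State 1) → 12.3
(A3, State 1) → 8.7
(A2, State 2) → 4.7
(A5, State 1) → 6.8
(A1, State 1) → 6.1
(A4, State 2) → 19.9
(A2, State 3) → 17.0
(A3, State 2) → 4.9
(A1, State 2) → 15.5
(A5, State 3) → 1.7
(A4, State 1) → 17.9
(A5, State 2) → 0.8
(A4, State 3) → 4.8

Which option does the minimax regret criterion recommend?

A1

Column bests: State 1=17.9, State 2=19.9, State 3=18.5.
A1 regrets: 11.8, 4.4, 1.5 → max 11.8
A2 regrets: 5.6, 15.2, 1.5 → max 15.2
A3 regrets: 9.2, 15.0, 0.0 → max 15.0
A4 regrets: 0.0, 0.0, 13.7 → max 13.7
A5 regrets: 11.1, 19.1, 16.8 → max 19.1
Smallest max regret = 11.8 → A1.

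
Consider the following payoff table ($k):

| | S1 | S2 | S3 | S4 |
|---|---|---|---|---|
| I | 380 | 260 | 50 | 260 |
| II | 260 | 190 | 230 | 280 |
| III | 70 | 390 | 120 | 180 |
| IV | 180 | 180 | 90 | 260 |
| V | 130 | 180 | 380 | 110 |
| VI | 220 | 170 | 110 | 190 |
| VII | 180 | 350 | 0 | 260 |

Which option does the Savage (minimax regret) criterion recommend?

Column bests: S1=380, S2=390, S3=380, S4=280.
I regrets: 0, 130, 330, 20 → max 330
II regrets: 120, 200, 150, 0 → max 200
III regrets: 310, 0, 260, 100 → max 310
IV regrets: 200, 210, 290, 20 → max 290
V regrets: 250, 210, 0, 170 → max 250
VI regrets: 160, 220, 270, 90 → max 270
VII regrets: 200, 40, 380, 20 → max 380
Smallest max regret = 200 → II.

II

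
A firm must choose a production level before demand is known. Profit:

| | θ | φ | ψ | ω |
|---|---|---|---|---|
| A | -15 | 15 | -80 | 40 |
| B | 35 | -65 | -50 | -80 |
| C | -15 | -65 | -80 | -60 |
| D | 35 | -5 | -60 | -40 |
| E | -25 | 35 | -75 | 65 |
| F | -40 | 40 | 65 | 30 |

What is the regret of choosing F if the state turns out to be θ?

Best payoff under θ is 35.
Regret = 35 − (-40) = 75.

75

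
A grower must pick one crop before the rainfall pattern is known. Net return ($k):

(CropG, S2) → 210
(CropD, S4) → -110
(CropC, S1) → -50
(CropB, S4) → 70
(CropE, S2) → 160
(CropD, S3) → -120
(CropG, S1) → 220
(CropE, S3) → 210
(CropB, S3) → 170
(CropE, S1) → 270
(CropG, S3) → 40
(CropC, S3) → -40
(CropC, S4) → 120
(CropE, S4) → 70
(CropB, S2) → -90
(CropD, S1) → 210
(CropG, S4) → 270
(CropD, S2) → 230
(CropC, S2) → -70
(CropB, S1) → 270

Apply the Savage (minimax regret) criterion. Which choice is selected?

CropG

Column bests: S1=270, S2=230, S3=210, S4=270.
CropC regrets: 320, 300, 250, 150 → max 320
CropE regrets: 0, 70, 0, 200 → max 200
CropD regrets: 60, 0, 330, 380 → max 380
CropG regrets: 50, 20, 170, 0 → max 170
CropB regrets: 0, 320, 40, 200 → max 320
Smallest max regret = 170 → CropG.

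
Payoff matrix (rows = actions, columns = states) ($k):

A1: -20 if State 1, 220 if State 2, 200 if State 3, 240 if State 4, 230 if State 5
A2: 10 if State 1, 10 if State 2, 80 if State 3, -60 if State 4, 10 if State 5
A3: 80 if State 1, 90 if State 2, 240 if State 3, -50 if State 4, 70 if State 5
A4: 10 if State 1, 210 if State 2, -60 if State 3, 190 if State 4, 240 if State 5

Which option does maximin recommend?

A1

Row minima: A1=-20, A2=-60, A3=-50, A4=-60
Best worst-case = -20 → A1.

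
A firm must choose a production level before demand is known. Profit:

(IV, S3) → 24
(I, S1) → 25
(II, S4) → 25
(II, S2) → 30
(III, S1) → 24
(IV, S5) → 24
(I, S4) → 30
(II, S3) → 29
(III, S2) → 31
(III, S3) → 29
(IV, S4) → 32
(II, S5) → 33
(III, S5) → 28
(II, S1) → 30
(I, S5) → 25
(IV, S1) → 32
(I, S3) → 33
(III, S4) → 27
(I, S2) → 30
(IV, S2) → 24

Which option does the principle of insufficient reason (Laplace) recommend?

Row averages: I=28.6, II=29.4, III=27.8, IV=27.2
Highest average = 29.4 → II.

II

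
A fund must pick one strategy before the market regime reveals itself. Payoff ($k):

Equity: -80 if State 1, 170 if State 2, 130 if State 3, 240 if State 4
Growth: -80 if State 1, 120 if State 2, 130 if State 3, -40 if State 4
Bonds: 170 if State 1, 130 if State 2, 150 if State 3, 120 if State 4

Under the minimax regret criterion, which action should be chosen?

Column bests: State 1=170, State 2=170, State 3=150, State 4=240.
Equity regrets: 250, 0, 20, 0 → max 250
Growth regrets: 250, 50, 20, 280 → max 280
Bonds regrets: 0, 40, 0, 120 → max 120
Smallest max regret = 120 → Bonds.

Bonds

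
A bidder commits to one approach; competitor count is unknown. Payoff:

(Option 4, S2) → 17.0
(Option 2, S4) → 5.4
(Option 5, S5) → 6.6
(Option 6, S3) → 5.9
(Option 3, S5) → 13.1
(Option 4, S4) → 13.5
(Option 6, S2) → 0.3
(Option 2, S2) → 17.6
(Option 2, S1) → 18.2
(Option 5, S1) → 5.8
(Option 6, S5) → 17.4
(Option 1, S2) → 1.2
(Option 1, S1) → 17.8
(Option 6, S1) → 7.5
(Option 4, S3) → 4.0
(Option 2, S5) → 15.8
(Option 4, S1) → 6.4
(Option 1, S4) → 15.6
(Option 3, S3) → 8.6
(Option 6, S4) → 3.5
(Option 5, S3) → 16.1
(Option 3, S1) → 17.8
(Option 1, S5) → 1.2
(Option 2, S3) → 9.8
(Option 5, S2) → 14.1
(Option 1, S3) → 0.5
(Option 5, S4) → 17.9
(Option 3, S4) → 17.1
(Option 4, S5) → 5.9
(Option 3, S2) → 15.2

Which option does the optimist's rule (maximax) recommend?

Row maxima: Option 1=17.8, Option 2=18.2, Option 3=17.8, Option 4=17.0, Option 5=17.9, Option 6=17.4
Best best-case = 18.2 → Option 2.

Option 2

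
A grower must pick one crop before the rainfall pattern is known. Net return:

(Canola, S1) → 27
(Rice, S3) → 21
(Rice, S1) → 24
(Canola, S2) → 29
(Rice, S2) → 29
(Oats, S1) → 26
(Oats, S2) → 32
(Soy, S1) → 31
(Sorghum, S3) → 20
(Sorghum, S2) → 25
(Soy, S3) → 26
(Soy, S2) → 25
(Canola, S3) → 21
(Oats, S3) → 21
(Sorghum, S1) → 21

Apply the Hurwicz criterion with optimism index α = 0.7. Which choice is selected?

Soy

Soy: 0.7·31 + 0.3·25 = 29.2
Canola: 0.7·29 + 0.3·21 = 26.6
Rice: 0.7·29 + 0.3·21 = 26.6
Sorghum: 0.7·25 + 0.3·20 = 23.5
Oats: 0.7·32 + 0.3·21 = 28.7
Highest Hurwicz score = 29.2 → Soy.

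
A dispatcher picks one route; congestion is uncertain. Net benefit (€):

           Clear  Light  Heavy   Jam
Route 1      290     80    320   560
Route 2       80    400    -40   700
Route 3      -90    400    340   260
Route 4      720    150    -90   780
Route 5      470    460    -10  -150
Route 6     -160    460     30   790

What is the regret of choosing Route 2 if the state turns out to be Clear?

Best payoff under Clear is 720.
Regret = 720 − 80 = 640.

640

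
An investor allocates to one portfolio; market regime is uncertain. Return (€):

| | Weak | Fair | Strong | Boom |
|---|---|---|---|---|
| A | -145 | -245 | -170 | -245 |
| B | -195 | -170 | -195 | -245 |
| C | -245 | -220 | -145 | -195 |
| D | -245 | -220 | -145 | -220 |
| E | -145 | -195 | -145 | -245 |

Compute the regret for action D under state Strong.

0

Best payoff under Strong is -145.
Regret = -145 − (-145) = 0.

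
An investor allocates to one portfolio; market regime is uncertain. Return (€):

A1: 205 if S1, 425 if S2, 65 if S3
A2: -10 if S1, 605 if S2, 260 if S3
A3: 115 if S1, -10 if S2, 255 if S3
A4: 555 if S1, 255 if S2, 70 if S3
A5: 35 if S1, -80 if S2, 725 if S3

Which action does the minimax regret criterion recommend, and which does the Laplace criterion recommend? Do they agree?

Column bests: S1=555, S2=605, S3=725.
A1 regrets: 350, 180, 660 → max 660
A2 regrets: 565, 0, 465 → max 565
A3 regrets: 440, 615, 470 → max 615
A4 regrets: 0, 350, 655 → max 655
A5 regrets: 520, 685, 0 → max 685
Smallest max regret = 565 → A2.
Row averages: A1=695/3, A2=285, A3=120, A4=880/3, A5=680/3
Highest average = 880/3 → A4.

minimax regret → A2; laplace → A4 (disagree)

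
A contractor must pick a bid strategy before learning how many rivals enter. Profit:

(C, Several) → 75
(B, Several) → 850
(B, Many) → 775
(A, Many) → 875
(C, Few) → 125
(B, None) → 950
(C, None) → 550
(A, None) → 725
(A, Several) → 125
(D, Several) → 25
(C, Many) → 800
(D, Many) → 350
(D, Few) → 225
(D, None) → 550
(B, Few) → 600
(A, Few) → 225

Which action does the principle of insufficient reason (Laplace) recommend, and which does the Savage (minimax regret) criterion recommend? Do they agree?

laplace → B; minimax regret → B (agree)

Row averages: A=487.5, B=793.75, C=387.5, D=287.5
Highest average = 793.75 → B.
Column bests: None=950, Few=600, Several=850, Many=875.
A regrets: 225, 375, 725, 0 → max 725
B regrets: 0, 0, 0, 100 → max 100
C regrets: 400, 475, 775, 75 → max 775
D regrets: 400, 375, 825, 525 → max 825
Smallest max regret = 100 → B.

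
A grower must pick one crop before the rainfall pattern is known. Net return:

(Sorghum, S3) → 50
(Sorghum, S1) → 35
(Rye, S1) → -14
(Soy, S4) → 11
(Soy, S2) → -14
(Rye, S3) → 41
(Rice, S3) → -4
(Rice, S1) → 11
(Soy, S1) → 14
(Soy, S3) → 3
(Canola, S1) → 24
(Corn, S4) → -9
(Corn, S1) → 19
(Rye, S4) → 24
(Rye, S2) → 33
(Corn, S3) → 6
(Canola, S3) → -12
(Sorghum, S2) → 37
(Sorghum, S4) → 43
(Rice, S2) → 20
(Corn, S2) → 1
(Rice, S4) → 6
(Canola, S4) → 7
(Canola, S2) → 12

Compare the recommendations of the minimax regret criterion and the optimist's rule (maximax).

Column bests: S1=35, S2=37, S3=50, S4=43.
Rice regrets: 24, 17, 54, 37 → max 54
Rye regrets: 49, 4, 9, 19 → max 49
Sorghum regrets: 0, 0, 0, 0 → max 0
Corn regrets: 16, 36, 44, 52 → max 52
Soy regrets: 21, 51, 47, 32 → max 51
Canola regrets: 11, 25, 62, 36 → max 62
Smallest max regret = 0 → Sorghum.
Row maxima: Rice=20, Rye=41, Sorghum=50, Corn=19, Soy=14, Canola=24
Best best-case = 50 → Sorghum.

minimax regret → Sorghum; maximax → Sorghum (agree)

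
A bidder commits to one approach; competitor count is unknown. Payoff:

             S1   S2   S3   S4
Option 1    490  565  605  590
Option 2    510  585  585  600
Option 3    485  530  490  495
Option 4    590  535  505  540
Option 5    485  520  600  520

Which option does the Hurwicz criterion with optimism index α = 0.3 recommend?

Option 1: 0.3·605 + 0.7·490 = 524.5
Option 2: 0.3·600 + 0.7·510 = 537
Option 3: 0.3·530 + 0.7·485 = 498.5
Option 4: 0.3·590 + 0.7·505 = 530.5
Option 5: 0.3·600 + 0.7·485 = 519.5
Highest Hurwicz score = 537 → Option 2.

Option 2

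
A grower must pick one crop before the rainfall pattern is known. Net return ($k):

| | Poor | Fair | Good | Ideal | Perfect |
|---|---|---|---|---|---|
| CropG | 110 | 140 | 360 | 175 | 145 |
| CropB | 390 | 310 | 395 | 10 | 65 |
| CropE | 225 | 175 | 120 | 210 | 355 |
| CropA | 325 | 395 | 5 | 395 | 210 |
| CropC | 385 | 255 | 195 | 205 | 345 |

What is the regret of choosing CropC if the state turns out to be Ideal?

190

Best payoff under Ideal is 395.
Regret = 395 − 205 = 190.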